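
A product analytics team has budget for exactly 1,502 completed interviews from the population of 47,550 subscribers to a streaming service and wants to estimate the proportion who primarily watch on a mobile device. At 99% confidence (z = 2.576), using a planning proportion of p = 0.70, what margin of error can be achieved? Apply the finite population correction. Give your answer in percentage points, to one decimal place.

3.0

Finite-population factor: (N−n)/(N−1) = (47550−1502)/(47550−1) = 0.9684.
SE(p̂) = √[p(1−p)/n · (N−n)/(N−1)] = √[0.2100/1502 × 0.9684] = 0.01164.
E = z × SE = 2.576 × 0.01164 = 0.02997 ≈ 3.0 percentage points.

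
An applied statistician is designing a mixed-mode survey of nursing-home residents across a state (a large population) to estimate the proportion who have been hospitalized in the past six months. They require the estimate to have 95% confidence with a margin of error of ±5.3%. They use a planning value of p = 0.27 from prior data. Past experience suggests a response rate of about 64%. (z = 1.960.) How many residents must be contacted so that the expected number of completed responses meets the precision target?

Completed interviews needed: n₀ = 1.960² × 0.1971 / 0.053² ≈ 269.55 → 270.
At a 64% response rate, contacts needed = 270 / 0.64 ≈ 421.88 → 422.

422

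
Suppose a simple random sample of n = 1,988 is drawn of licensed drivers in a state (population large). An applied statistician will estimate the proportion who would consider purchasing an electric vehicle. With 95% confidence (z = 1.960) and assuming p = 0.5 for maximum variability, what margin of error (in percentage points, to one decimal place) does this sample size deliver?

SE(p̂) = √[p(1−p)/n] = √[0.2500/1988] = 0.01121.
E = z × SE = 1.960 × 0.01121 = 0.02198, or 2.2 percentage points.

2.2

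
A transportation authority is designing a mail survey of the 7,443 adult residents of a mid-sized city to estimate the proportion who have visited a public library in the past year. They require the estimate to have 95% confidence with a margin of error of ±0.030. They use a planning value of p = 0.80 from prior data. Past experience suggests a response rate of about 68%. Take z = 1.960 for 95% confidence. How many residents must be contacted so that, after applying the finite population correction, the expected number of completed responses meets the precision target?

Completed interviews needed (unadjusted): n₀ = 1.960² × 0.1600 / 0.030² ≈ 682.95 → 683.
FPC for N = 7,443: n = 683 / (1 + 682/7443) = 683 / 1.0916 ≈ 625.67 → 626.
At a 68% response rate, contacts needed = 626 / 0.68 ≈ 920.59 → 921.

921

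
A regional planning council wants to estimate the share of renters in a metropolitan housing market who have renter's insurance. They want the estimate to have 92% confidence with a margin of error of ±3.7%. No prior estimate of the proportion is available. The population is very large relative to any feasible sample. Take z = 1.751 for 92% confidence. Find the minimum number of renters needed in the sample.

560

With no prior estimate, use p = 0.5, giving p(1−p) = 0.25.
n = z²·p(1−p)/E² = 1.751² × 0.2500 / 0.037² = 3.0660 × 0.2500 / 0.001369 ≈ 559.90.
Rounding up gives n = 560.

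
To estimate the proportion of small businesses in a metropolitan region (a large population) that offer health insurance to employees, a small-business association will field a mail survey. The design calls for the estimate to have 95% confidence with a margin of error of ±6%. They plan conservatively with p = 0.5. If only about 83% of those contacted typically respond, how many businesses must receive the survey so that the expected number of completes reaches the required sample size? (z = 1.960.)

322

Completed interviews needed: n₀ = 1.960² × 0.2500 / 0.060² ≈ 266.78 → 267.
At an 83% response rate, contacts needed = 267 / 0.83 ≈ 321.69 → 322.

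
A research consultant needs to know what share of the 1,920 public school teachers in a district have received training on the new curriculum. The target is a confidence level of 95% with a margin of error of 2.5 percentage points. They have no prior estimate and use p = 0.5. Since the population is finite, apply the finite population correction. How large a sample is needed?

854

For 95% confidence, z = 1.960.
Unadjusted: n₀ = 1.960² × 0.50 × 0.50 / 0.025² ≈ 1536.64, so n₀ = 1537.
Finite population correction with N = 1,920: n = n₀ / (1 + (n₀−1)/N) = 1537 / (1 + 1536/1920) = 1537 / 1.8000 ≈ 853.89.
Rounding up, n = 854.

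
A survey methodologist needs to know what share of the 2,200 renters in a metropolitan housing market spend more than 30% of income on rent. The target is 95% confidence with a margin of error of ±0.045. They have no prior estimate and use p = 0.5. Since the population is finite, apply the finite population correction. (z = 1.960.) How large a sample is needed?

Unadjusted: n₀ = 1.960² × 0.50 × 0.50 / 0.045² ≈ 474.27, so n₀ = 475.
Finite population correction with N = 2,200: n = n₀ / (1 + (n₀−1)/N) = 475 / (1 + 474/2200) = 475 / 1.2155 ≈ 390.80.
Rounding up, n = 391.

391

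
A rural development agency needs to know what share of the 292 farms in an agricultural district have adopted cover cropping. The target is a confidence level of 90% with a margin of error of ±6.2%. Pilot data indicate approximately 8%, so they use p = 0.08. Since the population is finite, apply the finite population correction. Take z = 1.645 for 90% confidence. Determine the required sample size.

Unadjusted: n₀ = 1.645² × 0.08 × 0.92 / 0.062² ≈ 51.81, so n₀ = 52.
Finite population correction with N = 292: n = n₀ / (1 + (n₀−1)/N) = 52 / (1 + 51/292) = 52 / 1.1747 ≈ 44.27.
Rounding up, n = 45.

45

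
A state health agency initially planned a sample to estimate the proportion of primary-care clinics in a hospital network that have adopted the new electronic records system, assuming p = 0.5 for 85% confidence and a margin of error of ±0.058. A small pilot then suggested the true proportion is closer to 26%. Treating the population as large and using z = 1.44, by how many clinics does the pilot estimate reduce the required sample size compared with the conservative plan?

36

Conservative (p = 0.5): n = 1.44² × 0.25 / 0.058² ≈ 154.10 → 155.
Using p = 0.26: p(1−p) = 0.1924, so n = 1.44² × 0.1924 / 0.058² ≈ 118.60 → 119.
Reduction: 155 − 119 = 36.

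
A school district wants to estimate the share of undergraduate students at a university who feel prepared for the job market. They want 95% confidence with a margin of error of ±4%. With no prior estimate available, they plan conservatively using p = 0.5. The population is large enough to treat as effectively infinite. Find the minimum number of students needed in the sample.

For 95% confidence, z = 1.960.
With p = 0.5, p(1−p) = 0.25.
n = z²·p(1−p)/E² = 1.960² × 0.2500 / 0.040² = 3.8416 × 0.2500 / 0.001600 ≈ 600.25.
Rounding up gives n = 601.

601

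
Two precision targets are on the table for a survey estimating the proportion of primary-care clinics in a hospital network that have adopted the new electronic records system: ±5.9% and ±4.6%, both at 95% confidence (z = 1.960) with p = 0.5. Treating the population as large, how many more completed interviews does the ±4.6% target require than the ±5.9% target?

178

At ±5.9%: n = 1.960² × 0.2500 / 0.059² ≈ 275.90 → 276.
At ±4.6%: n = 1.960² × 0.2500 / 0.046² ≈ 453.88 → 454.
Additional respondents: 454 − 276 = 178.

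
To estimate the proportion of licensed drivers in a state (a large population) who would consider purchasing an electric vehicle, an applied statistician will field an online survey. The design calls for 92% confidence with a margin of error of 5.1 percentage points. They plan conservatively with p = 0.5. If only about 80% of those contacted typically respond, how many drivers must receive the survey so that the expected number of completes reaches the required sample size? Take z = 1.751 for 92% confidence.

Completed interviews needed: n₀ = 1.751² × 0.2500 / 0.051² ≈ 294.69 → 295.
At an 80% response rate, contacts needed = 295 / 0.80 ≈ 368.75 → 369.

369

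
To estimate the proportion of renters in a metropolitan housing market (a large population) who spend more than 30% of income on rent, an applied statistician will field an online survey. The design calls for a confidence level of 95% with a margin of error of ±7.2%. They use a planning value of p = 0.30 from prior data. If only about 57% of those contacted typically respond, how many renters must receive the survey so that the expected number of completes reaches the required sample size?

For 95% confidence, z = 1.960.
Completed interviews needed: n₀ = 1.960² × 0.2100 / 0.072² ≈ 155.62 → 156.
At a 57% response rate, contacts needed = 156 / 0.57 ≈ 273.68 → 274.

274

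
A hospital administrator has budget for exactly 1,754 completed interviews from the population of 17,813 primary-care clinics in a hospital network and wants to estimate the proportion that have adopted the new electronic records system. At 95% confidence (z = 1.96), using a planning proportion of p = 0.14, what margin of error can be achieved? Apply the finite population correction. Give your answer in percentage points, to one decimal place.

Finite-population factor: (N−n)/(N−1) = (17813−1754)/(17813−1) = 0.9016.
SE(p̂) = √[p(1−p)/n · (N−n)/(N−1)] = √[0.1204/1754 × 0.9016] = 0.00787.
E = z × SE = 1.96 × 0.00787 = 0.01542 ≈ 1.5 percentage points.

1.5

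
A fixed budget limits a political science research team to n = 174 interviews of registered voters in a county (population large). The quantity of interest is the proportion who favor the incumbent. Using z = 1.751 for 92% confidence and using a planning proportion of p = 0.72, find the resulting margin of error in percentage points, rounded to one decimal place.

6.0

SE(p̂) = √[p(1−p)/n] = √[0.2016/174] = 0.03404.
E = z × SE = 1.751 × 0.03404 = 0.05960, or 6.0 percentage points.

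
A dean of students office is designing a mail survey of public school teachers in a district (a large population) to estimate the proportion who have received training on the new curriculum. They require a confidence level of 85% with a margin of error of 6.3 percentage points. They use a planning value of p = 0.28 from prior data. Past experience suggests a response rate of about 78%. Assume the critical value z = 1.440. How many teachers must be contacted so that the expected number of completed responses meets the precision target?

136

Completed interviews needed: n₀ = 1.440² × 0.2016 / 0.063² ≈ 105.33 → 106.
At a 78% response rate, contacts needed = 106 / 0.78 ≈ 135.90 → 136.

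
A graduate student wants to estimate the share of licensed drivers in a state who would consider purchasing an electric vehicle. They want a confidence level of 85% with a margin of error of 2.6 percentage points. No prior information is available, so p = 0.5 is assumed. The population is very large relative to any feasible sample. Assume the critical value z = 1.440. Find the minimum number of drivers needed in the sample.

With p = 0.5, p(1−p) = 0.25.
n = z²·p(1−p)/E² = 1.440² × 0.2500 / 0.026² = 2.0736 × 0.2500 / 0.000676 ≈ 766.86.
Rounding up gives n = 767.

767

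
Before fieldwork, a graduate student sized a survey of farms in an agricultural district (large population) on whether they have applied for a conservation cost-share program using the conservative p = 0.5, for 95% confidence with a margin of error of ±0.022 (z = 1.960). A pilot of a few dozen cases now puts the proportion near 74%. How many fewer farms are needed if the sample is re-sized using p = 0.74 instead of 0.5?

457

Conservative (p = 0.5): n = 1.960² × 0.25 / 0.022² ≈ 1984.30 → 1985.
Using p = 0.74: p(1−p) = 0.1924, so n = 1.960² × 0.1924 / 0.022² ≈ 1527.12 → 1528.
Reduction: 1985 − 1528 = 457.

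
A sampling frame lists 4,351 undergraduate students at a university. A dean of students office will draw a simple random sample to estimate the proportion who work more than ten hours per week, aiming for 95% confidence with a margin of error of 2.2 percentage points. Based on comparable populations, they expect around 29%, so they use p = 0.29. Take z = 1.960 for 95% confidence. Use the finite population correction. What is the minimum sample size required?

1189

Unadjusted: n₀ = 1.960² × 0.29 × 0.71 / 0.022² ≈ 1634.27, so n₀ = 1635.
Finite population correction with N = 4,351: n = n₀ / (1 + (n₀−1)/N) = 1635 / (1 + 1634/4351) = 1635 / 1.3755 ≈ 1188.62.
Rounding up, n = 1189.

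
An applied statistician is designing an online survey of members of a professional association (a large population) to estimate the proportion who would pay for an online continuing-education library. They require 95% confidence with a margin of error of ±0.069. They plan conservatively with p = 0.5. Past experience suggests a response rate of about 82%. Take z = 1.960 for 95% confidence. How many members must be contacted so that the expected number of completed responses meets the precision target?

247

Completed interviews needed: n₀ = 1.960² × 0.2500 / 0.069² ≈ 201.72 → 202.
At an 82% response rate, contacts needed = 202 / 0.82 ≈ 246.34 → 247.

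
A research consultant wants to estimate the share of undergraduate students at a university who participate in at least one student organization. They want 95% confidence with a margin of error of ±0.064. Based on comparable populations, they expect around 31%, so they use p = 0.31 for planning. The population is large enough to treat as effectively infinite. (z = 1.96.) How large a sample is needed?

201

With p = 0.31, p(1−p) = 0.2139.
n = z²·p(1−p)/E² = 1.96² × 0.2139 / 0.064² = 3.8416 × 0.2139 / 0.004096 ≈ 200.61.
Rounding up gives n = 201.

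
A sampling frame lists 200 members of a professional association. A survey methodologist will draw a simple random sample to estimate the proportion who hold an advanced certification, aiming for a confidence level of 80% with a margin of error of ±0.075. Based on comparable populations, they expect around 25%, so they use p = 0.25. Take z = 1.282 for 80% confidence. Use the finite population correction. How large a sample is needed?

Unadjusted: n₀ = 1.282² × 0.25 × 0.75 / 0.075² ≈ 54.78, so n₀ = 55.
Finite population correction with N = 200: n = n₀ / (1 + (n₀−1)/N) = 55 / (1 + 54/200) = 55 / 1.2700 ≈ 43.31.
Rounding up, n = 44.

44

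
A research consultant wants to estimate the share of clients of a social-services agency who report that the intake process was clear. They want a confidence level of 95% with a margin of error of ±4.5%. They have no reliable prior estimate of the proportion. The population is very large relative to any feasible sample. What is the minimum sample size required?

475

For 95% confidence, z = 1.960.
With no prior estimate, use p = 0.5, giving p(1−p) = 0.25.
n = z²·p(1−p)/E² = 1.960² × 0.2500 / 0.045² = 3.8416 × 0.2500 / 0.002025 ≈ 474.27.
Rounding up gives n = 475.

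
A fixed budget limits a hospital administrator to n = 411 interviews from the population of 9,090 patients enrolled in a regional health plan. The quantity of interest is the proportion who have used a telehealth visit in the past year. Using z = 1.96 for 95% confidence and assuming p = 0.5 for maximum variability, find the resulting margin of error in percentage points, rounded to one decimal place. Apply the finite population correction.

4.7

Finite-population factor: (N−n)/(N−1) = (9090−411)/(9090−1) = 0.9549.
SE(p̂) = √[p(1−p)/n · (N−n)/(N−1)] = √[0.2500/411 × 0.9549] = 0.02410.
E = z × SE = 1.96 × 0.02410 = 0.04724 ≈ 4.7 percentage points.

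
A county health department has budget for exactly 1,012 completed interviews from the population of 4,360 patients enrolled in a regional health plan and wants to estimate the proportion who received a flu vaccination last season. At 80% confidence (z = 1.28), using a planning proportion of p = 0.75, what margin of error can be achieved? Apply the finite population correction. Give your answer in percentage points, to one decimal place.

Finite-population factor: (N−n)/(N−1) = (4360−1012)/(4360−1) = 0.7681.
SE(p̂) = √[p(1−p)/n · (N−n)/(N−1)] = √[0.1875/1012 × 0.7681] = 0.01193.
E = z × SE = 1.28 × 0.01193 = 0.01527 ≈ 1.5 percentage points.

1.5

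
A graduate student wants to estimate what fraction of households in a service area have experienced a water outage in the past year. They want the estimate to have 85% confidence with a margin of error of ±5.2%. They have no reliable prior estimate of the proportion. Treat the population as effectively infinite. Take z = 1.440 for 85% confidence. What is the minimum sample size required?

192

With no prior estimate, use p = 0.5, giving p(1−p) = 0.25.
n = z²·p(1−p)/E² = 1.440² × 0.2500 / 0.052² = 2.0736 × 0.2500 / 0.002704 ≈ 191.72.
Rounding up gives n = 192.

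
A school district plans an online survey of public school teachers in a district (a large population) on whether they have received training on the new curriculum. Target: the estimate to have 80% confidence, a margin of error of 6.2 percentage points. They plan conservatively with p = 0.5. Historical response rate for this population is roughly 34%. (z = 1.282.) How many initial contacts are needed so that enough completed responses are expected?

315

Completed interviews needed: n₀ = 1.282² × 0.2500 / 0.062² ≈ 106.89 → 107.
At a 34% response rate, contacts needed = 107 / 0.34 ≈ 314.71 → 315.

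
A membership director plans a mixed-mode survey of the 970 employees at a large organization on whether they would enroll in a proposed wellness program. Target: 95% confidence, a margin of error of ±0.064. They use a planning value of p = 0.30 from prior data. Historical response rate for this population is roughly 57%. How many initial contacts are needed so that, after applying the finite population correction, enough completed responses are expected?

288

For 95% confidence, z = 1.960.
Completed interviews needed (unadjusted): n₀ = 1.960² × 0.2100 / 0.064² ≈ 196.96 → 197.
FPC for N = 970: n = 197 / (1 + 196/970) = 197 / 1.2021 ≈ 163.89 → 164.
At a 57% response rate, contacts needed = 164 / 0.57 ≈ 287.72 → 288.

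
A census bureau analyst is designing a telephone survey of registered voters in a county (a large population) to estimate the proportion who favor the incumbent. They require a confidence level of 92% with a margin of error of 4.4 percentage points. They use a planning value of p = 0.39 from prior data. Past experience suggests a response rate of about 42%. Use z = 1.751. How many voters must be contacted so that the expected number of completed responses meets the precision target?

Completed interviews needed: n₀ = 1.751² × 0.2379 / 0.044² ≈ 376.76 → 377.
At a 42% response rate, contacts needed = 377 / 0.42 ≈ 897.62 → 898.

898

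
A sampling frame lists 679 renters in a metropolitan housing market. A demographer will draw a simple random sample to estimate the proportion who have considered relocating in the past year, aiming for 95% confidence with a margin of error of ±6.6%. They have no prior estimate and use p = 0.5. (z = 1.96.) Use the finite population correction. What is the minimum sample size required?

Unadjusted: n₀ = 1.96² × 0.50 × 0.50 / 0.066² ≈ 220.48, so n₀ = 221.
Finite population correction with N = 679: n = n₀ / (1 + (n₀−1)/N) = 221 / (1 + 220/679) = 221 / 1.3240 ≈ 166.92.
Rounding up, n = 167.

167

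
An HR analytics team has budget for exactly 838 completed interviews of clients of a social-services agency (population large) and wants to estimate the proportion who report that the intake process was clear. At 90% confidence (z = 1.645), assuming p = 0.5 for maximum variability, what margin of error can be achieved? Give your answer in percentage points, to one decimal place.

SE(p̂) = √[p(1−p)/n] = √[0.2500/838] = 0.01727.
E = z × SE = 1.645 × 0.01727 = 0.02841, or 2.8 percentage points.

2.8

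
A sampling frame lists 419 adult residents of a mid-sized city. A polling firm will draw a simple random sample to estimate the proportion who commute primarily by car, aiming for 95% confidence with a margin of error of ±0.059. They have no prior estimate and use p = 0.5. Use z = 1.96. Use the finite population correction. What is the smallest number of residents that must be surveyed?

Unadjusted: n₀ = 1.96² × 0.50 × 0.50 / 0.059² ≈ 275.90, so n₀ = 276.
Finite population correction with N = 419: n = n₀ / (1 + (n₀−1)/N) = 276 / (1 + 275/419) = 276 / 1.6563 ≈ 166.63.
Rounding up, n = 167.

167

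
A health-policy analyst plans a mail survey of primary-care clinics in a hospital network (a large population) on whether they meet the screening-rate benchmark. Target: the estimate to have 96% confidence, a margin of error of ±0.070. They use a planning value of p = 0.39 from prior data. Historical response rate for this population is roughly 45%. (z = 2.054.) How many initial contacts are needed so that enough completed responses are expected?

456

Completed interviews needed: n₀ = 2.054² × 0.2379 / 0.070² ≈ 204.83 → 205.
At a 45% response rate, contacts needed = 205 / 0.45 ≈ 455.56 → 456.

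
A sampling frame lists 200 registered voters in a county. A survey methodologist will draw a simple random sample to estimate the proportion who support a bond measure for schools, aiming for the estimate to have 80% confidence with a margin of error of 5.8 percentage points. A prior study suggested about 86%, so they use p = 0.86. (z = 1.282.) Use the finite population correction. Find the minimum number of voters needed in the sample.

Unadjusted: n₀ = 1.282² × 0.86 × 0.14 / 0.058² ≈ 58.82, so n₀ = 59.
Finite population correction with N = 200: n = n₀ / (1 + (n₀−1)/N) = 59 / (1 + 58/200) = 59 / 1.2900 ≈ 45.74.
Rounding up, n = 46.

46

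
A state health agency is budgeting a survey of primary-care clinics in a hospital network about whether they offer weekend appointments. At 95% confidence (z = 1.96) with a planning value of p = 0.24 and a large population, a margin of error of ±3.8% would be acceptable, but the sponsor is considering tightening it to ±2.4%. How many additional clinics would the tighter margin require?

At ±3.8%: n = 1.96² × 0.1824 / 0.038² ≈ 485.25 → 486.
At ±2.4%: n = 1.96² × 0.1824 / 0.024² ≈ 1216.51 → 1217.
Additional respondents: 1217 − 486 = 731.

731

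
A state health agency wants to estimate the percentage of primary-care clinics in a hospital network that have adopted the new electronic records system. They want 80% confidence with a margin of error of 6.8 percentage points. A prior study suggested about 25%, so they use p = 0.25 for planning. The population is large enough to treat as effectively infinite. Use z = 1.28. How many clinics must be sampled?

67

With p = 0.25, p(1−p) = 0.1875.
n = z²·p(1−p)/E² = 1.28² × 0.1875 / 0.068² = 1.6384 × 0.1875 / 0.004624 ≈ 66.44.
Rounding up gives n = 67.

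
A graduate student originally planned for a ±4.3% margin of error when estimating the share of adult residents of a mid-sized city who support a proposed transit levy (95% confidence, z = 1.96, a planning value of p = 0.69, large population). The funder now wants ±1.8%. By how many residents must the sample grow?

At ±4.3%: n = 1.96² × 0.2139 / 0.043² ≈ 444.41 → 445.
At ±1.8%: n = 1.96² × 0.2139 / 0.018² ≈ 2536.17 → 2537.
Additional respondents: 2537 − 445 = 2092.

2092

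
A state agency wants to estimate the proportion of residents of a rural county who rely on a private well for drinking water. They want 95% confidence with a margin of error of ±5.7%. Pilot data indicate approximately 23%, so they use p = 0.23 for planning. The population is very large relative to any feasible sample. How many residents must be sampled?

210

For 95% confidence, z = 1.960.
With p = 0.23, p(1−p) = 0.1771.
n = z²·p(1−p)/E² = 1.960² × 0.1771 / 0.057² = 3.8416 × 0.1771 / 0.003249 ≈ 209.40.
Rounding up gives n = 210.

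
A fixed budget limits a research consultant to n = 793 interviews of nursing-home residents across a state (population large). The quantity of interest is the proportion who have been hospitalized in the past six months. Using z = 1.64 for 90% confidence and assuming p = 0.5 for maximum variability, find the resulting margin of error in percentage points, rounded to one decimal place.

2.9

SE(p̂) = √[p(1−p)/n] = √[0.2500/793] = 0.01776.
E = z × SE = 1.64 × 0.01776 = 0.02912, or 2.9 percentage points.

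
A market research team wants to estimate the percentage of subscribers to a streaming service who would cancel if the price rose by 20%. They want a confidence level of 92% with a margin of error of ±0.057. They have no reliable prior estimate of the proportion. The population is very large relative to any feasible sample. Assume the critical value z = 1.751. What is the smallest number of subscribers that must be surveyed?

236

With no prior estimate, use p = 0.5, giving p(1−p) = 0.25.
n = z²·p(1−p)/E² = 1.751² × 0.2500 / 0.057² = 3.0660 × 0.2500 / 0.003249 ≈ 235.92.
Rounding up gives n = 236.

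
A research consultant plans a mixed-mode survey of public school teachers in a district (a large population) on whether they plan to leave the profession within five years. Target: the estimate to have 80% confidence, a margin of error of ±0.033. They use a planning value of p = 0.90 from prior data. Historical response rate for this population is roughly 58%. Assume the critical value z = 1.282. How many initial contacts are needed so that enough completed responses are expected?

235

Completed interviews needed: n₀ = 1.282² × 0.0900 / 0.033² ≈ 135.83 → 136.
At a 58% response rate, contacts needed = 136 / 0.58 ≈ 234.48 → 235.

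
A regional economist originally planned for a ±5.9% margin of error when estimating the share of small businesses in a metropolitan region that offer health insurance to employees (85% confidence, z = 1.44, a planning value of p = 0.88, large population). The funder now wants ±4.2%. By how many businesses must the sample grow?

At ±5.9%: n = 1.44² × 0.1056 / 0.059² ≈ 62.90 → 63.
At ±4.2%: n = 1.44² × 0.1056 / 0.042² ≈ 124.13 → 125.
Additional respondents: 125 − 63 = 62.

62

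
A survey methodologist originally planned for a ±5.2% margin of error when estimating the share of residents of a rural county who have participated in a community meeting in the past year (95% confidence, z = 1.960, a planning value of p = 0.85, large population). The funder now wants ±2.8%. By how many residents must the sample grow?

At ±5.2%: n = 1.960² × 0.1275 / 0.052² ≈ 181.14 → 182.
At ±2.8%: n = 1.960² × 0.1275 / 0.028² ≈ 624.75 → 625.
Additional respondents: 625 − 182 = 443.

443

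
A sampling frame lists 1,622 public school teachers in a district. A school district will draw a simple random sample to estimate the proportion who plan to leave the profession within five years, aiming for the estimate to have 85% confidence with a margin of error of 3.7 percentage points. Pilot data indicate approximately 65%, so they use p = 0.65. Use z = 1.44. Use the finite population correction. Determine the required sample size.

Unadjusted: n₀ = 1.44² × 0.65 × 0.35 / 0.037² ≈ 344.59, so n₀ = 345.
Finite population correction with N = 1,622: n = n₀ / (1 + (n₀−1)/N) = 345 / (1 + 344/1622) = 345 / 1.2121 ≈ 284.63.
Rounding up, n = 285.

285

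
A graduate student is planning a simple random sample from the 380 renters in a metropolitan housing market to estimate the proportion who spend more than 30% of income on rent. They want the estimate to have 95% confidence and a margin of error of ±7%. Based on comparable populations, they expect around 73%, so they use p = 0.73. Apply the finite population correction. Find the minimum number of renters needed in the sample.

111

For 95% confidence, z = 1.96.
Unadjusted: n₀ = 1.96² × 0.73 × 0.27 / 0.070² ≈ 154.53, so n₀ = 155.
Finite population correction with N = 380: n = n₀ / (1 + (n₀−1)/N) = 155 / (1 + 154/380) = 155 / 1.4053 ≈ 110.30.
Rounding up, n = 111.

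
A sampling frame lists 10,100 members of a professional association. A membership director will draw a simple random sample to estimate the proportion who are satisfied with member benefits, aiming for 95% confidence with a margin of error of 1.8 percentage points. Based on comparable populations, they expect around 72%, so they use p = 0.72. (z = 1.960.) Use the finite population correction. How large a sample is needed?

Unadjusted: n₀ = 1.960² × 0.72 × 0.28 / 0.018² ≈ 2390.33, so n₀ = 2391.
Finite population correction with N = 10,100: n = n₀ / (1 + (n₀−1)/N) = 2391 / (1 + 2390/10100) = 2391 / 1.2366 ≈ 1933.47.
Rounding up, n = 1934.

1934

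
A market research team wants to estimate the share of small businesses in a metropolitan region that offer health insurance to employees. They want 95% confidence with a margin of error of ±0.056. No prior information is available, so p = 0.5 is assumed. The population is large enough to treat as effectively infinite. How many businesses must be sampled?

For 95% confidence, z = 1.960.
With p = 0.5, p(1−p) = 0.25.
n = z²·p(1−p)/E² = 1.960² × 0.2500 / 0.056² = 3.8416 × 0.2500 / 0.003136 ≈ 306.25.
Rounding up gives n = 307.

307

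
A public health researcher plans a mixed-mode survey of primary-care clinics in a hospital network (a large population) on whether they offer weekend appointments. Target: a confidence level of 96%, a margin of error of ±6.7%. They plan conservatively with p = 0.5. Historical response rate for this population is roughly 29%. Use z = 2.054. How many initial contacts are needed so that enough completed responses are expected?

811

Completed interviews needed: n₀ = 2.054² × 0.2500 / 0.067² ≈ 234.96 → 235.
At a 29% response rate, contacts needed = 235 / 0.29 ≈ 810.34 → 811.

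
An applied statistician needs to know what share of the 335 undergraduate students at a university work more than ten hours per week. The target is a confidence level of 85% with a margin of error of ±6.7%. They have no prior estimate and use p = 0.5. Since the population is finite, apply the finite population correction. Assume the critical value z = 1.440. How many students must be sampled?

Unadjusted: n₀ = 1.440² × 0.50 × 0.50 / 0.067² ≈ 115.48, so n₀ = 116.
Finite population correction with N = 335: n = n₀ / (1 + (n₀−1)/N) = 116 / (1 + 115/335) = 116 / 1.3433 ≈ 86.36.
Rounding up, n = 87.

87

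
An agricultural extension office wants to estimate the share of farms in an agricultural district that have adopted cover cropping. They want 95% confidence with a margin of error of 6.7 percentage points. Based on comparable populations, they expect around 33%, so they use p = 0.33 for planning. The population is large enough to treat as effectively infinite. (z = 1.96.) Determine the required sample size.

With p = 0.33, p(1−p) = 0.2211.
n = z²·p(1−p)/E² = 1.96² × 0.2211 / 0.067² = 3.8416 × 0.2211 / 0.004489 ≈ 189.21.
Rounding up gives n = 190.

190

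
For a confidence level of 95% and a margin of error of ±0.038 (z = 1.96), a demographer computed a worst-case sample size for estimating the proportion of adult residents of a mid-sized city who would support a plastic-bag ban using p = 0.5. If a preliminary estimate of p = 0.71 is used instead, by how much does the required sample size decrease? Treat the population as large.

Conservative (p = 0.5): n = 1.96² × 0.25 / 0.038² ≈ 665.10 → 666.
Using p = 0.71: p(1−p) = 0.2059, so n = 1.96² × 0.2059 / 0.038² ≈ 547.77 → 548.
Reduction: 666 − 548 = 118.

118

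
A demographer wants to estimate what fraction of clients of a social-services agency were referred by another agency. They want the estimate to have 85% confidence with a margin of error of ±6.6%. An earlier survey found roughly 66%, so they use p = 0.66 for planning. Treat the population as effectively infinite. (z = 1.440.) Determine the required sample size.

107

With p = 0.66, p(1−p) = 0.2244.
n = z²·p(1−p)/E² = 1.440² × 0.2244 / 0.066² = 2.0736 × 0.2244 / 0.004356 ≈ 106.82.
Rounding up gives n = 107.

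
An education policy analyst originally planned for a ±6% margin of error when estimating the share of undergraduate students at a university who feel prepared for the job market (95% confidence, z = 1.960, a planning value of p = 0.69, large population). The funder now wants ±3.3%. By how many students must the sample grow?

526

At ±6%: n = 1.960² × 0.2139 / 0.060² ≈ 228.26 → 229.
At ±3.3%: n = 1.960² × 0.2139 / 0.033² ≈ 754.56 → 755.
Additional respondents: 755 − 229 = 526.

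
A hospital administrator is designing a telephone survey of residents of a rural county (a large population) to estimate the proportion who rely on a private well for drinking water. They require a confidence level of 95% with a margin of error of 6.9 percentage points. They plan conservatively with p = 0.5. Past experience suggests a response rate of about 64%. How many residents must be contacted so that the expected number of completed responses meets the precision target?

For 95% confidence, z = 1.96.
Completed interviews needed: n₀ = 1.96² × 0.2500 / 0.069² ≈ 201.72 → 202.
At a 64% response rate, contacts needed = 202 / 0.64 ≈ 315.62 → 316.

316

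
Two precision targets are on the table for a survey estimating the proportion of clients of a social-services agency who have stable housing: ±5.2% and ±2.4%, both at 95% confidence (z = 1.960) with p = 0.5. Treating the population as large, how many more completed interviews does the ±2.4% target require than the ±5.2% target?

At ±5.2%: n = 1.960² × 0.2500 / 0.052² ≈ 355.18 → 356.
At ±2.4%: n = 1.960² × 0.2500 / 0.024² ≈ 1667.36 → 1668.
Additional respondents: 1668 − 356 = 1312.

1312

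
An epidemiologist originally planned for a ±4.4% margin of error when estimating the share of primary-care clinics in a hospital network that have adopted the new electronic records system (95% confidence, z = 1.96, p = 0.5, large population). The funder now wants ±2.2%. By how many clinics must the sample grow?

1488

At ±4.4%: n = 1.96² × 0.2500 / 0.044² ≈ 496.07 → 497.
At ±2.2%: n = 1.96² × 0.2500 / 0.022² ≈ 1984.30 → 1985.
Additional respondents: 1985 − 497 = 1488.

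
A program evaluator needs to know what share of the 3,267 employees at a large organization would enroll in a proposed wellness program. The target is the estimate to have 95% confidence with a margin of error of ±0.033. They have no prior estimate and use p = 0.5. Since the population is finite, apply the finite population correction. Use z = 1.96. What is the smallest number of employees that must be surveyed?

Unadjusted: n₀ = 1.96² × 0.50 × 0.50 / 0.033² ≈ 881.91, so n₀ = 882.
Finite population correction with N = 3,267: n = n₀ / (1 + (n₀−1)/N) = 882 / (1 + 881/3267) = 882 / 1.2697 ≈ 694.67.
Rounding up, n = 695.

695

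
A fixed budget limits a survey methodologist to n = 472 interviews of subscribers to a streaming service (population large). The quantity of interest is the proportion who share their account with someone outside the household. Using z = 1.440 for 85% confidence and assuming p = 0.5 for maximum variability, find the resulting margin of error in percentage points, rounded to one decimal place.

SE(p̂) = √[p(1−p)/n] = √[0.2500/472] = 0.02301.
E = z × SE = 1.440 × 0.02301 = 0.03314, or 3.3 percentage points.

3.3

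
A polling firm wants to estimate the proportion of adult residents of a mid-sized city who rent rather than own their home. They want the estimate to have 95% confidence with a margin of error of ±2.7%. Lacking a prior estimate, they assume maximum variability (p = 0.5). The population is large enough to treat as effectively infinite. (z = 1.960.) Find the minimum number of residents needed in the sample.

1318

With p = 0.5, p(1−p) = 0.25.
n = z²·p(1−p)/E² = 1.960² × 0.2500 / 0.027² = 3.8416 × 0.2500 / 0.000729 ≈ 1317.42.
Rounding up gives n = 1318.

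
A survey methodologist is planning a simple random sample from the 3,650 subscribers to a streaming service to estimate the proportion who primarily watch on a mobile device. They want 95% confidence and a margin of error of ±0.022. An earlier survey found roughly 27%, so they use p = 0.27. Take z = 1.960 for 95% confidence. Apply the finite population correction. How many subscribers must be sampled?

Unadjusted: n₀ = 1.960² × 0.27 × 0.73 / 0.022² ≈ 1564.42, so n₀ = 1565.
Finite population correction with N = 3,650: n = n₀ / (1 + (n₀−1)/N) = 1565 / (1 + 1564/3650) = 1565 / 1.4285 ≈ 1095.56.
Rounding up, n = 1096.

1096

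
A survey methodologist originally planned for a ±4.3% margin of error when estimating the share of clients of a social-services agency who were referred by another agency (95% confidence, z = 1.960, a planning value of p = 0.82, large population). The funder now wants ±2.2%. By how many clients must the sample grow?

865

At ±4.3%: n = 1.960² × 0.1476 / 0.043² ≈ 306.66 → 307.
At ±2.2%: n = 1.960² × 0.1476 / 0.022² ≈ 1171.53 → 1172.
Additional respondents: 1172 − 307 = 865.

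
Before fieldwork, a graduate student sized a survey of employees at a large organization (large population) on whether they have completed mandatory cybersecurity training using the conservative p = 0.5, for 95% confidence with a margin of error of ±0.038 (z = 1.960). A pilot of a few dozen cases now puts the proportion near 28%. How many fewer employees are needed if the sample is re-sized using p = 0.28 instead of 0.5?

Conservative (p = 0.5): n = 1.960² × 0.25 / 0.038² ≈ 665.10 → 666.
Using p = 0.28: p(1−p) = 0.2016, so n = 1.960² × 0.2016 / 0.038² ≈ 536.33 → 537.
Reduction: 666 − 537 = 129.

129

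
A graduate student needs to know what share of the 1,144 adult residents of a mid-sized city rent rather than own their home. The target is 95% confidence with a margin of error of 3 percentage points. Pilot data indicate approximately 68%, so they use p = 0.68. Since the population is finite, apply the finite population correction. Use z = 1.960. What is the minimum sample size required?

513

Unadjusted: n₀ = 1.960² × 0.68 × 0.32 / 0.030² ≈ 928.81, so n₀ = 929.
Finite population correction with N = 1,144: n = n₀ / (1 + (n₀−1)/N) = 929 / (1 + 928/1144) = 929 / 1.8112 ≈ 512.92.
Rounding up, n = 513.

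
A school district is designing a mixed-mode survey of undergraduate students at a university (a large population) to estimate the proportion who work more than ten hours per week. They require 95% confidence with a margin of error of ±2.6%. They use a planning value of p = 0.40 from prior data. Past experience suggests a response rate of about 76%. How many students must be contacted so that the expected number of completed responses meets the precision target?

For 95% confidence, z = 1.96.
Completed interviews needed: n₀ = 1.96² × 0.2400 / 0.026² ≈ 1363.88 → 1364.
At a 76% response rate, contacts needed = 1364 / 0.76 ≈ 1794.74 → 1795.

1795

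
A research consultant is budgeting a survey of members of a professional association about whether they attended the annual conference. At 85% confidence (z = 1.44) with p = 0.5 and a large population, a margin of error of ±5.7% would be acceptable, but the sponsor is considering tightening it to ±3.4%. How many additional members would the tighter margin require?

At ±5.7%: n = 1.44² × 0.2500 / 0.057² ≈ 159.56 → 160.
At ±3.4%: n = 1.44² × 0.2500 / 0.034² ≈ 448.44 → 449.
Additional respondents: 449 − 160 = 289.

289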